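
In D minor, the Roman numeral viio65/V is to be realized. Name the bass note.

B

The applied chord viio65/V is rooted on G#: G#-B-D-F.
The figure 65 means first inversion — the third is in the bass.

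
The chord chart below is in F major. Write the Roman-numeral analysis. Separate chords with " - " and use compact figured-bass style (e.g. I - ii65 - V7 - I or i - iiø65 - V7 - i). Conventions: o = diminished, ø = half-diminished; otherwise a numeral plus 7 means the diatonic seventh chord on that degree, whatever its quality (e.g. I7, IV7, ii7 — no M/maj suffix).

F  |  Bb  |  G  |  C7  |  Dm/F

F: major triad on F = scale degree 1 → I.
Bb has root Bb, degree 4 in F major, so IV.
G: chromatic; G is V of V, so V/V.
C7 has root C, degree 5 in F major, so V7.
Dm/F: root D is the submediant; minor triad there is vi6.

I - IV - V/V - V7 - vi6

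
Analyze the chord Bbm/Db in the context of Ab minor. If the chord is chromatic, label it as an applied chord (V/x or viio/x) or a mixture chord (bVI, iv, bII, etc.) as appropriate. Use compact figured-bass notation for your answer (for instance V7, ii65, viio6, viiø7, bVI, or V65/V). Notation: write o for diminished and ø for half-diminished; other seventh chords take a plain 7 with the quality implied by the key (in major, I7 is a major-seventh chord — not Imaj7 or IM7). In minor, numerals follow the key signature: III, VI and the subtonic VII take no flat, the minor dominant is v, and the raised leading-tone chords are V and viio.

ii6

Stacked in thirds the chord is Bb-Db-F: a minor triad on Bb.
Bb is the second degree of Ab minor. This is the minor supertonic, borrowed from the parallel major (the Dorian ii).
With Db in the bass the chord is in first inversion, so the figured bass is 6.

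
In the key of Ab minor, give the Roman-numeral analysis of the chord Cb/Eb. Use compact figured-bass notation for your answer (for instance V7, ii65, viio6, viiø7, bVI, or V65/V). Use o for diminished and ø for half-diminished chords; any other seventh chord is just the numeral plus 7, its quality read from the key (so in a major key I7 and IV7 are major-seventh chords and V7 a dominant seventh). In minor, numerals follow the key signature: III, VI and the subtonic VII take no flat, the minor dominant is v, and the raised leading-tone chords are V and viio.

Stacked in thirds the chord is Cb-Eb-Gb: a major triad on Cb.
In Ab minor, Cb is the mediant; the diatonic major triad there is III.
With Eb in the bass the chord is in first inversion, so the figured bass is 6.

III6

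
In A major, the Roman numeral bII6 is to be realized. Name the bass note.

D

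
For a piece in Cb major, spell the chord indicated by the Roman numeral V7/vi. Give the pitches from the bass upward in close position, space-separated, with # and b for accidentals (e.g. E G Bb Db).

Eb G Bb Db

V7/vi is a secondary dominant — the dominant seventh of vi. vi in Cb major is Ab, so the applied chord's root is Eb, a perfect fifth above.
Building a dominant seventh chord on Eb gives Eb-G-Bb-Db.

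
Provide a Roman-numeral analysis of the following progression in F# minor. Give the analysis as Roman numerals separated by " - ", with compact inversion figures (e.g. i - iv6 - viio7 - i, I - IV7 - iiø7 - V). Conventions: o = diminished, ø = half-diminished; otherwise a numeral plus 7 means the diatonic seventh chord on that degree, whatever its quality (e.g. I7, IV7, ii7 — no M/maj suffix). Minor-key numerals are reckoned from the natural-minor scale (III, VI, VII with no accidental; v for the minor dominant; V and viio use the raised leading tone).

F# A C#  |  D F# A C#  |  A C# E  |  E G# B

i - VI7 - III - VII

F#-A-C#: minor triad on F# = scale degree 1 → i.
D-F#-A-C#: root D is the submediant; major seventh chord there is VI7.
A-C#-E has root A, degree 3 in F# minor, so III.
E-G#-B: root E is the subtonic; major triad there is VII.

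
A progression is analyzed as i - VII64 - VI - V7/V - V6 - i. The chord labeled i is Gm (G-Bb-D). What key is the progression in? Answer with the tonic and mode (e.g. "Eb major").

G minor

i is given as G-Bb-D — a minor triad with root G.
If G is scale degree 1 and the mode makes that degree carry a minor triad, the tonic is G and the mode is minor.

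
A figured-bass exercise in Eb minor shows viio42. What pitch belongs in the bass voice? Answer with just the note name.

Cb

viio in Eb minor has root D; the chord is D-F-Ab-Cb.
The figure 42 means third inversion — the seventh is in the bass.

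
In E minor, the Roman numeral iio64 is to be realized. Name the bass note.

C

iio in E minor has root F#; the chord is F#-A-C.
The figure 64 means second inversion — the fifth is in the bass.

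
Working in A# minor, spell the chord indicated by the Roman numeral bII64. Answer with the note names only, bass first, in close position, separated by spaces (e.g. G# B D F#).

Scale degree 2 in A# minor is B#; lowering it a half step gives B. bII64 is the Neapolitan chord — a major triad on the lowered second degree.
So the chord is B-D#-F#, a major triad.
The figured bass 64 indicates second inversion, placing the fifth (F#) in the bass: F#-B-D#.

F# B D#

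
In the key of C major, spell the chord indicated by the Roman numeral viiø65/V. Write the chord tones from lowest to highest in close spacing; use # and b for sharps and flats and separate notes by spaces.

The slash marks an applied leading-tone chord: viio of V. In C major, V is G, so the leading tone to it is F#, a half step below.
Building a half-diminished seventh chord on F# gives F#-A-C-E.
With the 65 figure the chord is in first inversion; from the bass A upward in close position it reads A-C-E-F#.

A C E F#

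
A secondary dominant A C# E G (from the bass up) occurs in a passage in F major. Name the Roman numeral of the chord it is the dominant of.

The chord is a dominant seventh chord on A.
A dominant resolves down a perfect fifth: A → D. In F major, D is scale degree 6, i.e. vi.

vi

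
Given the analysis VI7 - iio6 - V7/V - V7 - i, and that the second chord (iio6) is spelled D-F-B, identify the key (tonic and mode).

A minor

The anchor chord is a diminished triad on B, labeled iio6.
iio6 on B implies B is the supertonic; that puts the tonic at A, and the lowercase numeral fits minor mode.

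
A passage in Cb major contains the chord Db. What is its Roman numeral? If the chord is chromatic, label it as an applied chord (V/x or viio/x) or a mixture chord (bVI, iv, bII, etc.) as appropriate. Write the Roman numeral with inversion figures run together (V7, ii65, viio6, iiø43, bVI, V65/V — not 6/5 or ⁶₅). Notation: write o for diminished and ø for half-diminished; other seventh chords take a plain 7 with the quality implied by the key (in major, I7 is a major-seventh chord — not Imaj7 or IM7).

The pitches Db-F-Ab form a major triad rooted on Db.
Db is not a diatonic chord root with this quality in Cb major, but it lies a perfect fifth above Gb (V), so the chord functions as an applied dominant of V.

V/V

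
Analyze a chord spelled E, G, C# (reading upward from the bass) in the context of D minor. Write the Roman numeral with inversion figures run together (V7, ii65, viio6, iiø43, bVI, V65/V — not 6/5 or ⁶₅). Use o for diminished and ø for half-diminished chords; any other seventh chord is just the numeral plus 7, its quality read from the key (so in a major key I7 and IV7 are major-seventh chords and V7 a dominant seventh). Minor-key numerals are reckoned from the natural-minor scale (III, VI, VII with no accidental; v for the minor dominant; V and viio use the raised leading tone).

viio6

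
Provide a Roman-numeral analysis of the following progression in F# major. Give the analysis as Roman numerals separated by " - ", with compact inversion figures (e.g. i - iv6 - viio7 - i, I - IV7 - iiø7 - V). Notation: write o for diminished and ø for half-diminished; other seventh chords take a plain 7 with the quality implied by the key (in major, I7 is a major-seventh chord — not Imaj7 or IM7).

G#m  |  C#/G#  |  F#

ii - V64 - I

G#m: minor triad on G# = scale degree 2 → ii.
C#/G#: major triad on C# = scale degree 5 → V64.
F#: root F# is the tonic; major triad there is I.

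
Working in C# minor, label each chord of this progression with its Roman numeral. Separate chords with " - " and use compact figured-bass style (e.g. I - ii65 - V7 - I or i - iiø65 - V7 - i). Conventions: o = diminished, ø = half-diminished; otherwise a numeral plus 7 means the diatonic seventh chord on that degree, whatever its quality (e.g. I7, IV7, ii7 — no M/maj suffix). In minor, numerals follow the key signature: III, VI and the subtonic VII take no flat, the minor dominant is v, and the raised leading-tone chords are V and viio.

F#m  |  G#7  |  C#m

iv - V7 - i

F#m has root F#, degree 4 in C# minor, so iv.
G#7: root G# is the dominant; dominant seventh chord there is V7.
C#m: root C# is the tonic; minor triad there is i.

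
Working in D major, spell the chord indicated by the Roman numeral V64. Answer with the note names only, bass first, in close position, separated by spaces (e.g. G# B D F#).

E A C#

In D major, the dominant is A, and the diatonic chord built there is a major triad.
That chord is spelled A-C#-E.
The figured bass 64 indicates second inversion, placing the fifth (E) in the bass: E-A-C#.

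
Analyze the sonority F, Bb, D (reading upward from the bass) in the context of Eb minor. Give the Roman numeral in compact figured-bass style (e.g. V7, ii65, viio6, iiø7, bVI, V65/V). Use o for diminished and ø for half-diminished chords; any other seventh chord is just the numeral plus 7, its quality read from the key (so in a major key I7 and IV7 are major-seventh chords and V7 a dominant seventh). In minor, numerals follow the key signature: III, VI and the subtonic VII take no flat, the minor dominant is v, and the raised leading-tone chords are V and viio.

V64

The pitches Bb-D-F form a major triad rooted on Bb.
In Eb minor, Bb is the dominant; the diatonic major triad there is V.
With F in the bass the chord is in second inversion, so the figured bass is 64.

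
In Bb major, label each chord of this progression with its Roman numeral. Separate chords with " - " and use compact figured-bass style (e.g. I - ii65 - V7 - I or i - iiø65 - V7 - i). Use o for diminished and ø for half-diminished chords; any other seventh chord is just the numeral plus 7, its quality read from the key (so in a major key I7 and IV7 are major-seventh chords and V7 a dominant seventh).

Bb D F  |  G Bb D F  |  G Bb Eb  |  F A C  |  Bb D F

I - vi7 - IV6 - V - I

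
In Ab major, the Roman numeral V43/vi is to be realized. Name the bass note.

G

The applied chord V43/vi is rooted on C: C-E-G-Bb.
The figure 43 means second inversion — the fifth is in the bass.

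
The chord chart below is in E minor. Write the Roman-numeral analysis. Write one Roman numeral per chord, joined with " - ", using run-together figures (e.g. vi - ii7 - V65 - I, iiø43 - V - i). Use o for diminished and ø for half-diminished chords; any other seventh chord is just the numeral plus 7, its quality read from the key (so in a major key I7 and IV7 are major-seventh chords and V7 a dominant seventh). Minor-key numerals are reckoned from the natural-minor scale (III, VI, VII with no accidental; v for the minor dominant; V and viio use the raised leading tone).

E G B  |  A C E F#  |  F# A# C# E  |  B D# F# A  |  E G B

i - iiø65 - V7/V - V7 - i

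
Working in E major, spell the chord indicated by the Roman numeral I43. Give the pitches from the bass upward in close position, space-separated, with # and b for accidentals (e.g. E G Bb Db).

B D# E G#

The numeral's case and figure indicate a major seventh chord. In E major its root, the first degree, is E.
That chord is spelled E-G#-B-D#.
The figured bass 43 indicates second inversion, placing the fifth (B) in the bass: B-D#-E-G#.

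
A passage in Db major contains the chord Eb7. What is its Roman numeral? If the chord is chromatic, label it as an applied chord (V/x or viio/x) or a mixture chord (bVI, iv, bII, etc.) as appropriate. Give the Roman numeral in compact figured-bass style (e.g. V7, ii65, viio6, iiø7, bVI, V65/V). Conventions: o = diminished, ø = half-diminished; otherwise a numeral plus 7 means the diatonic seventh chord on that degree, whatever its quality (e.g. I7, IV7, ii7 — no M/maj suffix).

V7/V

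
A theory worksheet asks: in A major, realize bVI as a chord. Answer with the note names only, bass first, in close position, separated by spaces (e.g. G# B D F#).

F A C

bVI is a major triad on the lowered sixth degree, borrowed from the parallel minor. In A major that root is F.
So the chord is F-A-C.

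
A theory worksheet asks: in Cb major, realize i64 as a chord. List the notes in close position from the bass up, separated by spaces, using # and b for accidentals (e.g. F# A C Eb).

i64 is the minor tonic, borrowed from the parallel minor. In Cb major that root is Cb.
So the chord is Cb-Ebb-Gb.
With the 64 figure the chord is in second inversion; from the bass Gb upward in close position it reads Gb-Cb-Ebb.

Gb Cb Ebb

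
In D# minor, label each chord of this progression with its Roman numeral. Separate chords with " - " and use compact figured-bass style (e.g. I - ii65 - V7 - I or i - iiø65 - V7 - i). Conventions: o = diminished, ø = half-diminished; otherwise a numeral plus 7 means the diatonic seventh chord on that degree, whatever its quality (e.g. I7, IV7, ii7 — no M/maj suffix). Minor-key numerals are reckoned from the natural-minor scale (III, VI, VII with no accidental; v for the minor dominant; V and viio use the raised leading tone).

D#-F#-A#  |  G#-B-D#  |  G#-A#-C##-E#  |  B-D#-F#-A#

i - iv - V42 - VI7

D#-F#-A#: minor triad on D# = scale degree 1 → i.
G#-B-D#: root G# is the subdominant; minor triad there is iv.
G#-A#-C##-E#: root A# is the dominant; dominant seventh chord there is V42.
B-D#-F#-A# has root B, degree 6 in D# minor, so VI7.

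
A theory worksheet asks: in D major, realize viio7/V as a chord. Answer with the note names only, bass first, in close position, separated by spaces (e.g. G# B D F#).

G# B D F

The slash marks an applied leading-tone chord: viio of V. In D major, V is A, so the leading tone to it is G#, a half step below.
Building a fully diminished seventh chord on G# gives G#-B-D-F.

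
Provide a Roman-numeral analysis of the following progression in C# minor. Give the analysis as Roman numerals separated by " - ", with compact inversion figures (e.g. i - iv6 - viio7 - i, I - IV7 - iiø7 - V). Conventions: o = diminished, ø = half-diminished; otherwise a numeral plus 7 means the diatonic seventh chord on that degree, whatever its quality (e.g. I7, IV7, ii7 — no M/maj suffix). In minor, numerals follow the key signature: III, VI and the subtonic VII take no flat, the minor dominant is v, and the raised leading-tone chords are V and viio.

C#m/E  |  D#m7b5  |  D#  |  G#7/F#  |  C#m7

C#m/E: root C# is the tonic; minor triad there is i6.
D#m7b5: root D# is the supertonic; half-diminished seventh chord there is iiø7.
D# is the secondary dominant of V (major triad on D#): V/V.
G#7/F#: dominant seventh chord on G# = scale degree 5 → V42.
C#m7 has root C#, degree 1 in C# minor, so i7.

i6 - iiø7 - V/V - V42 - i7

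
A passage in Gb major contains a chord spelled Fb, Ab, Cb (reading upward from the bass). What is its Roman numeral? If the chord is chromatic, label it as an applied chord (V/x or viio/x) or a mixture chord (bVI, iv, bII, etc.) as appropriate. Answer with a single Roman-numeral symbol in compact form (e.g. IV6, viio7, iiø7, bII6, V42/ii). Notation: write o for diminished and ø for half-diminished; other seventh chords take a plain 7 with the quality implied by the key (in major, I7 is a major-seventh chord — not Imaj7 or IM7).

bVII

The pitches Fb-Ab-Cb form a major triad rooted on Fb.
Fb is the lowered seventh degree of Gb major (diatonic 7 would be F). This is a major triad on the lowered seventh degree (the subtonic), borrowed from the parallel minor.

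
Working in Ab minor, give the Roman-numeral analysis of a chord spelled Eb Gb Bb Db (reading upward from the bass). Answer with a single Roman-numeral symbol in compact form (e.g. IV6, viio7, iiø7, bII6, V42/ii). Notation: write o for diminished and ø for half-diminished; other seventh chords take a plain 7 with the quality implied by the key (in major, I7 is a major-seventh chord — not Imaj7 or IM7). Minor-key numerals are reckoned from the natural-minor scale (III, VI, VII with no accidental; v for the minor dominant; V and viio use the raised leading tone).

v7

The pitches Eb-Gb-Bb-Db form a minor seventh chord rooted on Eb.
In Ab minor, Eb is the dominant; the diatonic minor seventh chord there is v7.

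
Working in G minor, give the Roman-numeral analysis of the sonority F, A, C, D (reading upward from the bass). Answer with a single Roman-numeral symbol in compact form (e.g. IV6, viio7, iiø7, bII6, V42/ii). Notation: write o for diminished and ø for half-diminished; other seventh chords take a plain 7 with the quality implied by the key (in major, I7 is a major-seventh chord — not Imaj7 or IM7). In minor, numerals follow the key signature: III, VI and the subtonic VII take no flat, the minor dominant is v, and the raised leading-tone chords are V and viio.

v65

The pitches D-F-A-C form a minor seventh chord rooted on D.
D is scale degree 5 in G minor, and a minor seventh chord on that degree is written v7.
With F in the bass the chord is in first inversion, so the figured bass is 65.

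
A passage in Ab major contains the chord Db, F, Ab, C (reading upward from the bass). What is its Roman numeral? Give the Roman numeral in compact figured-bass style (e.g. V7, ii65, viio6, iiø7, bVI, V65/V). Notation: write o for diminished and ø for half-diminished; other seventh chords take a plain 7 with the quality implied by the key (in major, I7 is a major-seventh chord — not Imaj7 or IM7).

The pitches Db-F-Ab-C form a major seventh chord rooted on Db.
In Ab major, Db is the subdominant; the diatonic major seventh chord there is IV7.

IV7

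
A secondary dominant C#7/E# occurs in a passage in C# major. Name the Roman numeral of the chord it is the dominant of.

IV

The chord is a dominant seventh chord on C#.
A dominant resolves down a perfect fifth: C# → F#. In C# major, F# is scale degree 4, i.e. IV.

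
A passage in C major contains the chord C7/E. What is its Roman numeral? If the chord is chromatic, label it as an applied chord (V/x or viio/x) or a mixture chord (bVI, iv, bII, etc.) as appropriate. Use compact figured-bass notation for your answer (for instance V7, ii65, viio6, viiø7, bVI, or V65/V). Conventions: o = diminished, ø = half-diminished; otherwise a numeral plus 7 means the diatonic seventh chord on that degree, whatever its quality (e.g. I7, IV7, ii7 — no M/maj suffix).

The pitches C-E-G-Bb form a dominant seventh chord rooted on C.
C is not a diatonic chord root with this quality in C major, but it lies a perfect fifth above F (IV), so the chord functions as an applied dominant of IV.
With E in the bass the chord is in first inversion, so the figured bass is 65.

V65/IV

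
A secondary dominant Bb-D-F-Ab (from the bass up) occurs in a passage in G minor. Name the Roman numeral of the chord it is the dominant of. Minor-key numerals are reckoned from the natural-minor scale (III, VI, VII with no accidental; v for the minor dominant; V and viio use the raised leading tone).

VI

The chord is a dominant seventh chord on Bb.
A dominant resolves down a perfect fifth: Bb → Eb. In G minor, Eb is scale degree 6, i.e. VI.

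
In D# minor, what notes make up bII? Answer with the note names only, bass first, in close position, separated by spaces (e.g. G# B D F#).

E G# B

Scale degree 2 in D# minor is E#; lowering it a half step gives E. bII is the Neapolitan chord — a major triad on the lowered second degree.
So the chord is E-G#-B, a major triad.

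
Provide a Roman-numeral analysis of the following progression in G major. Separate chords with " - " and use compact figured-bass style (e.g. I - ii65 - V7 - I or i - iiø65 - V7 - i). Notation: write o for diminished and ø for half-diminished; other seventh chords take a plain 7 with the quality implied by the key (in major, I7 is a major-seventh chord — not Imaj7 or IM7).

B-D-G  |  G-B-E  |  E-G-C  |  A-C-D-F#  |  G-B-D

I6 - vi6 - IV6 - V43 - I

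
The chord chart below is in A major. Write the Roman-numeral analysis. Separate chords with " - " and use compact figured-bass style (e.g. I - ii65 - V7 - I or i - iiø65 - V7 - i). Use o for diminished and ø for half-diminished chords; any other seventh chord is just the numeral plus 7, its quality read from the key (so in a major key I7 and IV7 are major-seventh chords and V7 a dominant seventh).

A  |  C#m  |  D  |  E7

A has root A, degree 1 in A major, so I.
C#m: root C# is the mediant; minor triad there is iii.
D: major triad on D = scale degree 4 → IV.
E7: root E is the dominant; dominant seventh chord there is V7.

I - iii - IV - V7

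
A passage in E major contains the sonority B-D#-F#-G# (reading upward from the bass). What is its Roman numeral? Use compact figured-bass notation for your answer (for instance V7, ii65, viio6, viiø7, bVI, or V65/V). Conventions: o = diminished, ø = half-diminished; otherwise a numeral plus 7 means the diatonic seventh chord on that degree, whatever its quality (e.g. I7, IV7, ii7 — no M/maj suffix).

iii65

The pitches G#-B-D#-F# form a minor seventh chord rooted on G#.
In E major, G# is the mediant; the diatonic minor seventh chord there is iii7.
With B in the bass the chord is in first inversion, so the figured bass is 65.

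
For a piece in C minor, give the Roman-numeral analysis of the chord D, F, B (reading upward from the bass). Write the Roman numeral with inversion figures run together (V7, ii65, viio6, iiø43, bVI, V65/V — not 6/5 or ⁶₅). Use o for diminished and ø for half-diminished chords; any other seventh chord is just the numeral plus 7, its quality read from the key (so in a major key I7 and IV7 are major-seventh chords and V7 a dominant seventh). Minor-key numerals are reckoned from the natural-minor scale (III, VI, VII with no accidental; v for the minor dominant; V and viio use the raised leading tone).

Stacked in thirds the chord is B-D-F: a diminished triad on B.
B is scale degree 7 in C minor, and a diminished triad on that degree is written viio.
With D in the bass the chord is in first inversion, so the figured bass is 6.

viio6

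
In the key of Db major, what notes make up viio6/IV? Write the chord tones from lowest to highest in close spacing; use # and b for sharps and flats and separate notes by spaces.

viio6/IV is a secondary leading-tone chord. The target IV is Gb in Db major; the applied chord is rooted a semitone below, on F.
Building a diminished triad on F gives F-Ab-Cb.
With the 6 figure the chord is in first inversion; from the bass Ab upward in close position it reads Ab-Cb-F.

Ab Cb F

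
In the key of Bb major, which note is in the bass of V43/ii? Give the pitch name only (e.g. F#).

The applied chord V43/ii is rooted on G: G-B-D-F.
The figure 43 means second inversion — the fifth is in the bass.

D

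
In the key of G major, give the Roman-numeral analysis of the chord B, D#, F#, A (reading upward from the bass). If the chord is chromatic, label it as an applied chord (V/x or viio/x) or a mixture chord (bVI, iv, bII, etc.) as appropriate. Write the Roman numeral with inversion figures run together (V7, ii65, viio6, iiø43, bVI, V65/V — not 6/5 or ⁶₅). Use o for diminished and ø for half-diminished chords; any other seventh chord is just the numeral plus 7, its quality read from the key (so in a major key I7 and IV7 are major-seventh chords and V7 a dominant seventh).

V7/vi

The pitches B-D#-F#-A form a dominant seventh chord rooted on B.
B is not a diatonic chord root with this quality in G major, but it lies a perfect fifth above E (vi), so the chord functions as an applied dominant of vi.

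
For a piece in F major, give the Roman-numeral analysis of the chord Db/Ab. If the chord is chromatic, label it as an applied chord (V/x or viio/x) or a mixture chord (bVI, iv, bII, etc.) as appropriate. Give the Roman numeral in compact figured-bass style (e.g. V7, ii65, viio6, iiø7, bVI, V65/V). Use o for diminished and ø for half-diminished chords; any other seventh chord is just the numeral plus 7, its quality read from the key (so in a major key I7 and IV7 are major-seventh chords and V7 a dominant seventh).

bVI64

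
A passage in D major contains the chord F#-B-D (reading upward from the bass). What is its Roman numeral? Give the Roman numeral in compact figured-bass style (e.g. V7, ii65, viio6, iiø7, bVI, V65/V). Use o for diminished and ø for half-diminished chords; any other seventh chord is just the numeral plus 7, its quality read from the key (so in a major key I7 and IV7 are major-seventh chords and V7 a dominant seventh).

vi64

Stacked in thirds the chord is B-D-F#: a minor triad on B.
In D major, B is the submediant; the diatonic minor triad there is vi.
With F# in the bass the chord is in second inversion, so the figured bass is 64.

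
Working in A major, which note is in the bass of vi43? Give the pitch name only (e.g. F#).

vi in A major has root F#; the chord is F#-A-C#-E.
The figure 43 means second inversion — the fifth is in the bass.

C#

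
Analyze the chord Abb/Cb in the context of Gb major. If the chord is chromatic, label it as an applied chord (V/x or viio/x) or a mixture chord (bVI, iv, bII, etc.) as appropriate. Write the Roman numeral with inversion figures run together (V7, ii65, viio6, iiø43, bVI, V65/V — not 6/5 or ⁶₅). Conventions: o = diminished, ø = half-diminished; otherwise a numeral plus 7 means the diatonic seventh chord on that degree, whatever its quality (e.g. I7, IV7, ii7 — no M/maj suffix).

The pitches Abb-Cb-Ebb form a major triad rooted on Abb.
Abb is the lowered second degree of Gb major (diatonic 2 would be Ab). This is the Neapolitan sixth — a major triad on the lowered second degree, here in its customary first inversion.
With Cb in the bass the chord is in first inversion, so the figured bass is 6.

bII6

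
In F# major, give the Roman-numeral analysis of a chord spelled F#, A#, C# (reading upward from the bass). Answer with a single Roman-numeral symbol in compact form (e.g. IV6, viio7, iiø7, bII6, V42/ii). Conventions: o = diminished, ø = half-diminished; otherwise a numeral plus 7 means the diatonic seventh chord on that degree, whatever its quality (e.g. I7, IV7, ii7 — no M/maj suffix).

Stacked in thirds the chord is F#-A#-C#: a major triad on F#.
F# is scale degree 1 in F# major, and a major triad on that degree is written I.

I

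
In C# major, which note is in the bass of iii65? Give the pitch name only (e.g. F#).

iii in C# major has root E#; the chord is E#-G#-B#-D#.
The figure 65 means first inversion — the third is in the bass.

G#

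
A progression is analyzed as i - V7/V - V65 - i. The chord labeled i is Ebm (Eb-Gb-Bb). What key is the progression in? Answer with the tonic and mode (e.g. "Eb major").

Eb minor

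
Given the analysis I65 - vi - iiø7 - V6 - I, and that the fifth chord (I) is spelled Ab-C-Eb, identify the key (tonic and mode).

The chord Ab is a major triad rooted on Ab; its label is I.
If Ab is scale degree 1 and the mode makes that degree carry a major triad, the tonic is Ab and the mode is major.

Ab major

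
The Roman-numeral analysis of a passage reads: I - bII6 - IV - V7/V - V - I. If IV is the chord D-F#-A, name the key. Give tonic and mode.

A major

The chord D is a major triad rooted on D; its label is IV.
Counting down 3 scale steps from D places the tonic on A; a major triad on degree 4 is diatonic only in major.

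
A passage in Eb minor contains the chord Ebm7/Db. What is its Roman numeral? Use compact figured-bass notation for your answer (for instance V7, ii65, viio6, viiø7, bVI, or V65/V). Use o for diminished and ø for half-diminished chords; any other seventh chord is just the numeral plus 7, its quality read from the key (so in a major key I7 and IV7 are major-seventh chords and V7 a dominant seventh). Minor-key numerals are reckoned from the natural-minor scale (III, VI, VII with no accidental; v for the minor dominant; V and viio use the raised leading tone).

i42

The pitches Eb-Gb-Bb-Db form a minor seventh chord rooted on Eb.
Eb is scale degree 1 in Eb minor, and a minor seventh chord on that degree is written i7.
With Db in the bass the chord is in third inversion, so the figured bass is 42.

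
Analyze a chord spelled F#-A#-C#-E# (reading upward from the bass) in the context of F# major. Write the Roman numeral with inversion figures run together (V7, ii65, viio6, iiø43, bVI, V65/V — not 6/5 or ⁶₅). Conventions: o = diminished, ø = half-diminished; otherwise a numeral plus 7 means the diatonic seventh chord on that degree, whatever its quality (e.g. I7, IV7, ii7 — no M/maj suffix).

I7

Stacked in thirds the chord is F#-A#-C#-E#: a major seventh chord on F#.
F# is scale degree 1 in F# major, and a major seventh chord on that degree is written I7.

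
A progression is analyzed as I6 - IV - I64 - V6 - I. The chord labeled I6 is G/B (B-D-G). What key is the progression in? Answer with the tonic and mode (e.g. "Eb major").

G major

The chord G/B is a major triad rooted on G; its label is I6.
If G is scale degree 1 and the mode makes that degree carry a major triad, the tonic is G and the mode is major.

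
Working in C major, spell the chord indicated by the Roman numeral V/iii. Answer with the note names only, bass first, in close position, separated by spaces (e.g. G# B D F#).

B D# F#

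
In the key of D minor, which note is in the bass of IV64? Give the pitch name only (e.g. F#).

D

IV in D minor has root G; the chord is G-B-D.
The figure 64 means second inversion — the fifth is in the bass.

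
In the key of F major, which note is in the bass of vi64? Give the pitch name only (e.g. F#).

A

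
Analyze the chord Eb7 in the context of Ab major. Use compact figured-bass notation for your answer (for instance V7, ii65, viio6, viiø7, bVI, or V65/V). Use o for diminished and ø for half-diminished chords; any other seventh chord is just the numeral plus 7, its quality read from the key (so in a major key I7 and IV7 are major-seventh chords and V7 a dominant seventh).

V7

Stacked in thirds the chord is Eb-G-Bb-Db: a dominant seventh chord on Eb.
Eb is scale degree 5 in Ab major, and a dominant seventh chord on that degree is written V7.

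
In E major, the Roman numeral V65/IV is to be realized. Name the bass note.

The applied chord V65/IV is rooted on E: E-G#-B-D.
The figure 65 means first inversion — the third is in the bass.

G#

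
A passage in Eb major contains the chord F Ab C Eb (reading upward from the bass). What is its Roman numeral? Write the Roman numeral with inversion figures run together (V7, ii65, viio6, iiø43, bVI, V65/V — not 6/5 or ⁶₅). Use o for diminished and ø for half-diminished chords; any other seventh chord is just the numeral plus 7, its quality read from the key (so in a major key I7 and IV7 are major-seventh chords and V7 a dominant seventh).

ii7

Stacked in thirds the chord is F-Ab-C-Eb: a minor seventh chord on F.
F is scale degree 2 in Eb major, and a minor seventh chord on that degree is written ii7.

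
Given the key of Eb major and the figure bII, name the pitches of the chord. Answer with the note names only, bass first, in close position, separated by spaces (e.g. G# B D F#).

Fb Ab Cb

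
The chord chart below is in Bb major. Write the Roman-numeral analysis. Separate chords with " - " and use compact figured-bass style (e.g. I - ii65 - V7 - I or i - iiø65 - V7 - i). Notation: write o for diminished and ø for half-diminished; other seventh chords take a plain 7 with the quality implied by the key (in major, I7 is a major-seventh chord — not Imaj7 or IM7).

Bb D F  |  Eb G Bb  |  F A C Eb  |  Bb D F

I - IV - V7 - I

Bb-D-F has root Bb, degree 1 in Bb major, so I.
Eb-G-Bb has root Eb, degree 4 in Bb major, so IV.
F-A-C-Eb has root F, degree 5 in Bb major, so V7.
Bb-D-F: major triad on Bb = scale degree 1 → I.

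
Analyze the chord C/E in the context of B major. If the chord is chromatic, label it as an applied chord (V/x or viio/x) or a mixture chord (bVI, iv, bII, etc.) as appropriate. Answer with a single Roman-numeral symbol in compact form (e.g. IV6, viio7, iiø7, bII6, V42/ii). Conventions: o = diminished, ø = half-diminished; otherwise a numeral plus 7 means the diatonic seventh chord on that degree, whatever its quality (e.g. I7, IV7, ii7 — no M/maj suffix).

Stacked in thirds the chord is C-E-G: a major triad on C.
C is the lowered second degree of B major (diatonic 2 would be C#). This is the Neapolitan sixth — a major triad on the lowered second degree, here in its customary first inversion.
With E in the bass the chord is in first inversion, so the figured bass is 6.

bII6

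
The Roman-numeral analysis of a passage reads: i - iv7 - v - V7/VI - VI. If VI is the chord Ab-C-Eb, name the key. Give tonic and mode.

C minor

The chord Ab is a major triad rooted on Ab; its label is VI.
If Ab is scale degree 6 and the mode makes that degree carry a major triad, the tonic is C and the mode is minor.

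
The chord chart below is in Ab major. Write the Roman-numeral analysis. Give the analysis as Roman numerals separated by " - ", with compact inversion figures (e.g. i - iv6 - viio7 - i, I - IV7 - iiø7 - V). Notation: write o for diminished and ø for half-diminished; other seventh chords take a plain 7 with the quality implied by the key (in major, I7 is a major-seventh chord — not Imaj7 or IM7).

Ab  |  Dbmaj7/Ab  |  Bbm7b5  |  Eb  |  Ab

Ab: major triad on Ab = scale degree 1 → I.
Dbmaj7/Ab has root Db, degree 4 in Ab major, so IV43.
Bbm7b5: half-diminished seventh chord on Bb — chromatic; iiø7 (borrowed from the parallel minor).
Eb: root Eb is the dominant; major triad there is V.
Ab: root Ab is the tonic; major triad there is I.

I - IV43 - iiø7 - V - I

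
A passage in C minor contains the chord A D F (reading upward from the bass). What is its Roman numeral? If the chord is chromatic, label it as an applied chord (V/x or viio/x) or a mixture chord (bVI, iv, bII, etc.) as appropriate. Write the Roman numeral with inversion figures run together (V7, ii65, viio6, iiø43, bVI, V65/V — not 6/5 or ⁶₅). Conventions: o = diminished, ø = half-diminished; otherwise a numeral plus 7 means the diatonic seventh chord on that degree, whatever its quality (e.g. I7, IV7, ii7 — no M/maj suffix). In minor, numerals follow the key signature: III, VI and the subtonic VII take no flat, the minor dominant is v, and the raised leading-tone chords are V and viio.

ii64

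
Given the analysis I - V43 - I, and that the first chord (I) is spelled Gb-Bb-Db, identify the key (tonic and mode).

The anchor chord is a major triad on Gb, labeled I.
If Gb is scale degree 1 and the mode makes that degree carry a major triad, the tonic is Gb and the mode is major.

Gb major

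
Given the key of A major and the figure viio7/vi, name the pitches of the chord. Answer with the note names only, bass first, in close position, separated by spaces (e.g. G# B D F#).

E# G# B D

viio7/vi is a secondary leading-tone chord. The target vi is F# in A major; the applied chord is rooted a semitone below, on E#.
Building a fully diminished seventh chord on E# gives E#-G#-B-D.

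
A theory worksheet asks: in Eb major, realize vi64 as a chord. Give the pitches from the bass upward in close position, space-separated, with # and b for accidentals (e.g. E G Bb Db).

G C Eb

In Eb major, scale degree 6 is C, and the diatonic chord built there is a minor triad.
Stacking thirds from C gives C-Eb-G.
With the 64 figure the chord is in second inversion; from the bass G upward in close position it reads G-C-Eb.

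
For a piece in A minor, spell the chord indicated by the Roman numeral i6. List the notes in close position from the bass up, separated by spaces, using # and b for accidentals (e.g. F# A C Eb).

In A minor, the first degree is A, and the diatonic chord built there is a minor triad.
That chord is spelled A-C-E.
With the 6 figure the chord is in first inversion; from the bass C upward in close position it reads C-E-A.

C E A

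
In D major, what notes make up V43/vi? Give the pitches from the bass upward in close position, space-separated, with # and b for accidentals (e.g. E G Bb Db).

C# E F# A#

V43/vi is a secondary dominant — the dominant seventh of vi. vi in D major is B, so the applied chord's root is F#, a perfect fifth above.
Building a dominant seventh chord on F# gives F#-A#-C#-E.
The figured bass 43 indicates second inversion, placing the fifth (C#) in the bass: C#-E-F#-A#.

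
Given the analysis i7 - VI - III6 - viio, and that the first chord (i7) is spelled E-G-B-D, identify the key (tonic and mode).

The anchor chord is a minor seventh chord on E, labeled i7.
If E is scale degree 1 and the mode makes that degree carry a minor seventh chord, the tonic is E and the mode is minor.

E minor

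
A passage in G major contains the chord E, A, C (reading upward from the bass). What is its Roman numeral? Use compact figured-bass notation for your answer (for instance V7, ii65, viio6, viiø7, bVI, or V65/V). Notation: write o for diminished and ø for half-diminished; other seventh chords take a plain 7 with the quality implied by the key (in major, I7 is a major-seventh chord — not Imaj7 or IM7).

ii64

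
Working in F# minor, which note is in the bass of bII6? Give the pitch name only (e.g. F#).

B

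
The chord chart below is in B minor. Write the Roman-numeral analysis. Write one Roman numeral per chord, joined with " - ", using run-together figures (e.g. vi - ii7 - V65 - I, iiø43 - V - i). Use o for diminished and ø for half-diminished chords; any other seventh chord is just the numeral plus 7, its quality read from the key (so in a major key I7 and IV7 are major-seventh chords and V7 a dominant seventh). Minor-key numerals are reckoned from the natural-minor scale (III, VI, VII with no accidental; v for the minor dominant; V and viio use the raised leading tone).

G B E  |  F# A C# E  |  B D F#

G-B-E: root E is the subdominant; minor triad there is iv6.
F#-A-C#-E has root F#, degree 5 in B minor, so v7.
B-D-F#: minor triad on B = scale degree 1 → i.

iv6 - v7 - i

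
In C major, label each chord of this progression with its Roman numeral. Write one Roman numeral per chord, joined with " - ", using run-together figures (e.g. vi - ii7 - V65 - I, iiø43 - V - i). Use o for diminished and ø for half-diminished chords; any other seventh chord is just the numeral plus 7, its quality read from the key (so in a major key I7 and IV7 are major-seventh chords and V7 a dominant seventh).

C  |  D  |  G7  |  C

I - V/V - V7 - I

C: root C is the tonic; major triad there is I.
D: a major triad on D, the applied dominant of V → V/V.
G7 has root G, degree 5 in C major, so V7.
C: root C is the tonic; major triad there is I.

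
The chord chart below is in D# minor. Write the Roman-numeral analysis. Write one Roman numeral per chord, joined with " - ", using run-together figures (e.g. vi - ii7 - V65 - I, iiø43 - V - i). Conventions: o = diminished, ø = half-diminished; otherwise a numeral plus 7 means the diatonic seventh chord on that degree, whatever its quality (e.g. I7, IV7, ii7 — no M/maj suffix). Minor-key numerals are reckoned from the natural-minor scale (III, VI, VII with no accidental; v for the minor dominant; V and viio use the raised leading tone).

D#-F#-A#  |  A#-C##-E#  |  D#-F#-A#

i - V - i

D#-F#-A# has root D#, degree 1 in D# minor, so i.
A#-C##-E#: major triad on A# = scale degree 5 → V.
D#-F#-A# has root D#, degree 1 in D# minor, so i.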